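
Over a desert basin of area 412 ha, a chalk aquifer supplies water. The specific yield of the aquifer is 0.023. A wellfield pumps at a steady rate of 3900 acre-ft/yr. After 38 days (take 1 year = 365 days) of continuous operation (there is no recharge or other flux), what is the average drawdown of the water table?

A = 412 ha = 4.12 × 10^6 m²
Q = 3900 acre-ft/yr = 13180 m³/d
ΔV = Q × t = 13180 m³/d × 38 d = 5.008 × 10^5 m³
Δh = ΔV / (Sy × A) = 5.008 × 10^5 / (0.023 × 4.12 × 10^6) = 5.285 m

Δh ≈ 5.29 m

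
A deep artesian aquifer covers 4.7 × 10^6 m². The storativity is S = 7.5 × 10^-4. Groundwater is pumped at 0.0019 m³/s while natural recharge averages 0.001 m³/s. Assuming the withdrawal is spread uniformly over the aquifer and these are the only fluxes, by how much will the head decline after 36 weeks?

Δh ≈ 5.56 m

Net abstraction = 0.0019 − 0.001 = 9 × 10^-4 m³/s
Q_net = 9 × 10^-4 m³/s = 77.76 m³/d
t = 36 weeks = 252 d
ΔV = Q × t = 77.76 m³/d × 252 d = 19600 m³
Δh = ΔV / (S × A) = 19600 / (7.5 × 10^-4 × 4.7 × 10^6) = 5.559 m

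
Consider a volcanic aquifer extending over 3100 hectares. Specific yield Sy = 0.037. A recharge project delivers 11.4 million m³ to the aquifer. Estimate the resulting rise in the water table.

Δh ≈ 9.94 m

A = 3100 hectares = 3.1 × 10^7 m²
ΔV = 11.4 million m³ = 1.14 × 10^7 m³
Δh = ΔV / (Sy × A) = 1.14 × 10^7 m³ / (0.037 × 3.1 × 10^7 m²) = 9.939 m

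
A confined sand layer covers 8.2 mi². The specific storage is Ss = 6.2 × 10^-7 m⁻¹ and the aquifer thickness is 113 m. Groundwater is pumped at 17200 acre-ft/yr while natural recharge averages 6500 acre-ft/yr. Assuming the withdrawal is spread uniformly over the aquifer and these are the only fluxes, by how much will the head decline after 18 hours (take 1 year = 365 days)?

Δh ≈ 18.2 m

S = Ss × b = 6.2 × 10^-7 m⁻¹ × 113 m = 7.006 × 10^-5
A = 8.2 mi² = 2.124 × 10^7 m²
Net abstraction = 17200 − 6500 = 10700 acre-ft/yr
Q_net = 10700 acre-ft/yr = 36160 m³/d
t = 18 hours = 0.75 d
ΔV = Q × t = 36160 m³/d × 0.75 d = 27120 m³
Δh = ΔV / (S × A) = 27120 / (7.006 × 10^-5 × 2.124 × 10^7) = 18.23 m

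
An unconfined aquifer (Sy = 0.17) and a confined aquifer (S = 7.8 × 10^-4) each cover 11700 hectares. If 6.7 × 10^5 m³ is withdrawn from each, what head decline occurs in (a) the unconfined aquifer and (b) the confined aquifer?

Δh_u ≈ 0.0337 m; Δh_c ≈ 7.34 m

A = 11700 hectares = 1.17 × 10^8 m²
Unconfined: Δh_u = ΔV/(Sy·A) = 6.7 × 10^5/(0.17 × 1.17 × 10^8) = 0.03369 m
Confined: Δh_c = ΔV/(S·A) = 6.7 × 10^5/(7.8 × 10^-4 × 1.17 × 10^8) = 7.342 m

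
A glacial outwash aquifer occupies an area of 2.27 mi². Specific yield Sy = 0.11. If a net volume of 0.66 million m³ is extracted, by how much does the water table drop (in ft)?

A = 2.27 mi² = 5.879 × 10^6 m²
ΔV = 0.66 million m³ = 6.6 × 10^5 m³
Δh = ΔV / (Sy × A) = 6.6 × 10^5 m³ / (0.11 × 5.879 × 10^6 m²) = 1.021 m
Δh = 1.021 m = 3.348 ft

Δh ≈ 3.35 ft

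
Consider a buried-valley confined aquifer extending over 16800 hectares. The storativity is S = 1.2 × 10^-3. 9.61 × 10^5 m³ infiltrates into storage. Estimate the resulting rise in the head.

A = 16800 hectares = 1.68 × 10^8 m²
Δh = ΔV / (S × A) = 9.61 × 10^5 m³ / (0.0012 × 1.68 × 10^8 m²) = 4.767 m

Δh ≈ 4.77 m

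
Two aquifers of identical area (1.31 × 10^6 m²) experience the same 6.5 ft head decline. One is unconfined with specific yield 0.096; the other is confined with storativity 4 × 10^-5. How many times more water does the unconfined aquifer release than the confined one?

Δh = 6.5 ft = 1.981 m
Unconfined: ΔV_u = Sy × A × Δh = 0.096 × 1.31 × 10^6 × 1.981 = 2.492 × 10^5 m³
Confined: ΔV_c = S × A × Δh = 4 × 10^-5 × 1.31 × 10^6 × 1.981 = 103.8 m³
Ratio = ΔV_u / ΔV_c = Sy / S = 0.096 / 4 × 10^-5 = 2400

ΔV_u / ΔV_c ≈ 2400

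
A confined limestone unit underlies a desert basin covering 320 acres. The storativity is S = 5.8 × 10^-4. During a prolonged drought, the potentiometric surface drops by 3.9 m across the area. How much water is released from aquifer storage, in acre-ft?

ΔV ≈ 2.37 acre-ft

A = 320 acres = 1.295 × 10^6 m²
ΔV = S × A × Δh = 5.8 × 10^-4 × 1.295 × 10^6 m² × 3.9 m = 2929 m³
ΔV = 2929 m³ = 2.375 acre-ft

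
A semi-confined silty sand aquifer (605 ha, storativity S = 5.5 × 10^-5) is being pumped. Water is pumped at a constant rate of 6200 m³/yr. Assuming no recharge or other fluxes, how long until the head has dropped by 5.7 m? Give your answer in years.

t ≈ 0.306 years

A = 605 ha = 6.05 × 10^6 m²
ΔV = S × A × Δh = 5.5 × 10^-5 × 6.05 × 10^6 × 5.7 = 1897 m³
Q = 6200 m³/yr = 16.99 m³/d
t = ΔV / Q = 1897 m³ / 16.99 m³/d = 111.7 d
t = 111.7 d ≈ 0.3059 years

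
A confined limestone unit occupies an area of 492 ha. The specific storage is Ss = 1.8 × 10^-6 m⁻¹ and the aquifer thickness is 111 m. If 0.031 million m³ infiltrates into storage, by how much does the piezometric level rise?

Δh ≈ 31.5 m

S = Ss × b = 1.8 × 10^-6 m⁻¹ × 111 m = 1.998 × 10^-4
A = 492 ha = 4.92 × 10^6 m²
ΔV = 0.031 million m³ = 31000 m³
Δh = ΔV / (S × A) = 31000 m³ / (1.998 × 10^-4 × 4.92 × 10^6 m²) = 31.54 m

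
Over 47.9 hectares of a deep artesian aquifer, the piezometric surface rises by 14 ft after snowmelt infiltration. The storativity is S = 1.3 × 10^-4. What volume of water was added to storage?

ΔV ≈ 266 m³

A = 47.9 hectares = 4.79 × 10^5 m²
Δh = 14 ft = 4.267 m
ΔV = S × A × Δh = 1.3 × 10^-4 × 4.79 × 10^5 m² × 4.267 m = 265.7 m³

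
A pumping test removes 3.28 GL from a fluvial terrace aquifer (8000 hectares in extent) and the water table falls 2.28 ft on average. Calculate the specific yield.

A = 8000 hectares = 8 × 10^7 m²
Δh = 2.28 ft = 0.6949 m
ΔV = 3.28 GL = 3.28 × 10^6 m³
Sy = ΔV / (A × Δh) = 3.28 × 10^6 m³ / (8 × 10^7 m² × 0.6949 m) = 0.059

Sy ≈ 0.059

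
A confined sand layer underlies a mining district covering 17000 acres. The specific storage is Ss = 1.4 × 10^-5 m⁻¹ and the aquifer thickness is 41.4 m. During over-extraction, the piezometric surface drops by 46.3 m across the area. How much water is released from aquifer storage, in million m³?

S = Ss × b = 1.4 × 10^-5 m⁻¹ × 41.4 m = 5.796 × 10^-4
A = 17000 acres = 6.88 × 10^7 m²
ΔV = S × A × Δh = 5.796 × 10^-4 × 6.88 × 10^7 m² × 46.3 m = 1.846 × 10^6 m³
ΔV = 1.846 × 10^6 m³ = 1.846 million m³

ΔV ≈ 1.85 million m³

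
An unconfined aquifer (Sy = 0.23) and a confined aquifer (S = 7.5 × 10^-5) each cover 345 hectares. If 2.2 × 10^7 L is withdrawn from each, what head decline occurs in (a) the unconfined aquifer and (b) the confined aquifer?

A = 345 hectares = 3.45 × 10^6 m²
ΔV = 2.2 × 10^7 L = 22000 m³
Unconfined: Δh_u = ΔV/(Sy·A) = 22000/(0.23 × 3.45 × 10^6) = 0.02773 m
Confined: Δh_c = ΔV/(S·A) = 22000/(7.5 × 10^-5 × 3.45 × 10^6) = 85.02 m

Δh_u ≈ 0.0277 m; Δh_c ≈ 85 m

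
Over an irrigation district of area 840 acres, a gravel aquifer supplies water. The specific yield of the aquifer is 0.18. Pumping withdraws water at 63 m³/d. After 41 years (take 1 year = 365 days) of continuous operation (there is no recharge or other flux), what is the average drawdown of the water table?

A = 840 acres = 3.399 × 10^6 m²
t = 41 years = 14960 d
ΔV = Q × t = 63 m³/d × 14960 d = 9.428 × 10^5 m³
Δh = ΔV / (Sy × A) = 9.428 × 10^5 / (0.18 × 3.399 × 10^6) = 1.541 m

Δh ≈ 1.54 m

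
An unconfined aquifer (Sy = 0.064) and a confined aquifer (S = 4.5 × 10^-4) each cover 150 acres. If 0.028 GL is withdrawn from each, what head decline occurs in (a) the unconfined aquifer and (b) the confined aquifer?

A = 150 acres = 6.07 × 10^5 m²
ΔV = 0.028 GL = 28000 m³
Unconfined: Δh_u = ΔV/(Sy·A) = 28000/(0.064 × 6.07 × 10^5) = 0.7207 m
Confined: Δh_c = ΔV/(S·A) = 28000/(4.5 × 10^-4 × 6.07 × 10^5) = 102.5 m

Δh_u ≈ 0.721 m; Δh_c ≈ 103 m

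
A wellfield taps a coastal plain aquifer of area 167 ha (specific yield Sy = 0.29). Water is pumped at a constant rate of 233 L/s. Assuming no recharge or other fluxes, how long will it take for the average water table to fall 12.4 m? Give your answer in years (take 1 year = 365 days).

A = 167 ha = 1.67 × 10^6 m²
ΔV = Sy × A × Δh = 0.29 × 1.67 × 10^6 × 12.4 = 6.005 × 10^6 m³
Q = 233 L/s = 20130 m³/d
t = ΔV / Q = 6.005 × 10^6 m³ / 20130 m³/d = 298.3 d
t = 298.3 d ≈ 0.8173 years

t ≈ 0.817 years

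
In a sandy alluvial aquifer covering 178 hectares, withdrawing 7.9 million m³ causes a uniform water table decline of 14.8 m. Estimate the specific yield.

Sy ≈ 0.3

A = 178 hectares = 1.78 × 10^6 m²
ΔV = 7.9 million m³ = 7.9 × 10^6 m³
Sy = ΔV / (A × Δh) = 7.9 × 10^6 m³ / (1.78 × 10^6 m² × 14.8 m) = 0.2999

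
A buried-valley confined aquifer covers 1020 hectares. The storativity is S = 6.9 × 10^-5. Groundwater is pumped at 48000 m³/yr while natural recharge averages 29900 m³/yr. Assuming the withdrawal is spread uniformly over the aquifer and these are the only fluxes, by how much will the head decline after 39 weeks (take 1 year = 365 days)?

Δh ≈ 19.2 m

A = 1020 hectares = 1.02 × 10^7 m²
Net abstraction = 48000 − 29900 = 18100 m³/yr
Q_net = 18100 m³/yr = 49.59 m³/d
t = 39 weeks = 273 d
ΔV = Q × t = 49.59 m³/d × 273 d = 13540 m³
Δh = ΔV / (S × A) = 13540 / (6.9 × 10^-5 × 1.02 × 10^7) = 19.24 m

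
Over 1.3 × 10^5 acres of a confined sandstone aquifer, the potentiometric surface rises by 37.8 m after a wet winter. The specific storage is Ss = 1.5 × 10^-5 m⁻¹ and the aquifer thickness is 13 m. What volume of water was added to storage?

ΔV ≈ 3.88 × 10^6 m³

S = Ss × b = 1.5 × 10^-5 m⁻¹ × 13 m = 1.95 × 10^-4
A = 1.3 × 10^5 acres = 5.261 × 10^8 m²
ΔV = S × A × Δh = 1.95 × 10^-4 × 5.261 × 10^8 m² × 37.8 m = 3.878 × 10^6 m³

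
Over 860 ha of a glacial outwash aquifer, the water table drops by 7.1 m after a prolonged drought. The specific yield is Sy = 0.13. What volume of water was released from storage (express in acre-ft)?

ΔV ≈ 6440 acre-ft

A = 860 ha = 8.6 × 10^6 m²
ΔV = Sy × A × Δh = 0.13 × 8.6 × 10^6 m² × 7.1 m = 7.938 × 10^6 m³
ΔV = 7.938 × 10^6 m³ = 6435 acre-ft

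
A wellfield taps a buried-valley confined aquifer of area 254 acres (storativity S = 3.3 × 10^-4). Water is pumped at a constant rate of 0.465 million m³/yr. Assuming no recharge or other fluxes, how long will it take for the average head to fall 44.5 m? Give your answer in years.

A = 254 acres = 1.028 × 10^6 m²
ΔV = S × A × Δh = 3.3 × 10^-4 × 1.028 × 10^6 × 44.5 = 15090 m³
Q = 0.465 million m³/yr = 1274 m³/d
t = ΔV / Q = 15090 m³ / 1274 m³/d = 11.85 d
t = 11.85 d ≈ 0.03246 years

t ≈ 0.0325 years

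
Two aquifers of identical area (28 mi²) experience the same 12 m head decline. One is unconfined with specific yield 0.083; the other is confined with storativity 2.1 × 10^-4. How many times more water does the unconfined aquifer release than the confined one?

ΔV_u / ΔV_c ≈ 395

A = 28 mi² = 7.252 × 10^7 m²
Unconfined: ΔV_u = Sy × A × Δh = 0.083 × 7.252 × 10^7 × 12 = 7.223 × 10^7 m³
Confined: ΔV_c = S × A × Δh = 2.1 × 10^-4 × 7.252 × 10^7 × 12 = 1.827 × 10^5 m³
Ratio = ΔV_u / ΔV_c = Sy / S = 0.083 / 2.1 × 10^-4 = 395.2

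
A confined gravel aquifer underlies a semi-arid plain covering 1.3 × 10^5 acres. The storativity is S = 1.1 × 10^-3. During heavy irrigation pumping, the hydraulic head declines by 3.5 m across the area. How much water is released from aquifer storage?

A = 1.3 × 10^5 acres = 5.261 × 10^8 m²
ΔV = S × A × Δh = 0.0011 × 5.261 × 10^8 m² × 3.5 m = 2.025 × 10^6 m³

ΔV ≈ 2.03 × 10^6 m³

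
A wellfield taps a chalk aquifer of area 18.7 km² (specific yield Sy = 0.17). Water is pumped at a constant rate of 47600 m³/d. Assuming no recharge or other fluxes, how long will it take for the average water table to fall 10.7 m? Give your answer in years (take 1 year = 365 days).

A = 18.7 km² = 1.87 × 10^7 m²
ΔV = Sy × A × Δh = 0.17 × 1.87 × 10^7 × 10.7 = 3.402 × 10^7 m³
t = ΔV / Q = 3.402 × 10^7 m³ / 47600 m³/d = 714.6 d
t = 714.6 d ≈ 1.958 years

t ≈ 1.96 years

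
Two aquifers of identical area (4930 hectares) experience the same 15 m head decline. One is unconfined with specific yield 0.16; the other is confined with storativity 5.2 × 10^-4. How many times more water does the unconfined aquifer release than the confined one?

A = 4930 hectares = 4.93 × 10^7 m²
Unconfined: ΔV_u = Sy × A × Δh = 0.16 × 4.93 × 10^7 × 15 = 1.183 × 10^8 m³
Confined: ΔV_c = S × A × Δh = 5.2 × 10^-4 × 4.93 × 10^7 × 15 = 3.845 × 10^5 m³
Ratio = ΔV_u / ΔV_c = Sy / S = 0.16 / 5.2 × 10^-4 = 307.7

ΔV_u / ΔV_c ≈ 308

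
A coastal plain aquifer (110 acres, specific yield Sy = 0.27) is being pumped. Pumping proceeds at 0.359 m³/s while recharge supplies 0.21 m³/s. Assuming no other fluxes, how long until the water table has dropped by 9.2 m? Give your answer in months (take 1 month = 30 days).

t ≈ 2.86 months

A = 110 acres = 4.452 × 10^5 m²
ΔV = Sy × A × Δh = 0.27 × 4.452 × 10^5 × 9.2 = 1.106 × 10^6 m³
Net withdrawal = 0.359 − 0.21 = 0.149 m³/s = 12870 m³/d
t = ΔV / Q = 1.106 × 10^6 m³ / 12870 m³/d = 85.89 d
t = 85.89 d ≈ 2.863 months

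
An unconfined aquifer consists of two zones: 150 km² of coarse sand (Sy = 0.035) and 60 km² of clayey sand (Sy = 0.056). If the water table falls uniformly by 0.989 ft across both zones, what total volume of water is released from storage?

A₁ = 150 km² = 1.5 × 10^8 m²; A₂ = 60 km² = 6 × 10^7 m²
Δh = 0.989 ft = 0.3014 m
ΔV₁ = 0.035 × 1.5 × 10^8 × 0.3014 = 1.583 × 10^6 m³
ΔV₂ = 0.056 × 6 × 10^7 × 0.3014 = 1.013 × 10^6 m³
ΔV = ΔV₁ + ΔV₂ = 2.595 × 10^6 m³

ΔV ≈ 2.6 × 10^6 m³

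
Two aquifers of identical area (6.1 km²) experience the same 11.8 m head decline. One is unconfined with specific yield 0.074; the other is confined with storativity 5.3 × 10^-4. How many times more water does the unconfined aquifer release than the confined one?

ΔV_u / ΔV_c ≈ 140

A = 6.1 km² = 6.1 × 10^6 m²
Unconfined: ΔV_u = Sy × A × Δh = 0.074 × 6.1 × 10^6 × 11.8 = 5.327 × 10^6 m³
Confined: ΔV_c = S × A × Δh = 5.3 × 10^-4 × 6.1 × 10^6 × 11.8 = 38150 m³
Ratio = ΔV_u / ΔV_c = Sy / S = 0.074 / 5.3 × 10^-4 = 139.6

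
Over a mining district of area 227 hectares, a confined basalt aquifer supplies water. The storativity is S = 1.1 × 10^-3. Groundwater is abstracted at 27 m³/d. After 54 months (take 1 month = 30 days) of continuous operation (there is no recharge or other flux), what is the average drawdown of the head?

Δh ≈ 17.5 m

A = 227 hectares = 2.27 × 10^6 m²
t = 54 months = 1620 d
ΔV = Q × t = 27 m³/d × 1620 d = 43740 m³
Δh = ΔV / (S × A) = 43740 / (0.0011 × 2.27 × 10^6) = 17.52 m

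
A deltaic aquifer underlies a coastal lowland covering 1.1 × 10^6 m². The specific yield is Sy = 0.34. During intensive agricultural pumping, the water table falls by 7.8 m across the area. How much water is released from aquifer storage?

ΔV = Sy × A × Δh = 0.34 × 1.1 × 10^6 m² × 7.8 m = 2.917 × 10^6 m³

ΔV ≈ 2.92 × 10^6 m³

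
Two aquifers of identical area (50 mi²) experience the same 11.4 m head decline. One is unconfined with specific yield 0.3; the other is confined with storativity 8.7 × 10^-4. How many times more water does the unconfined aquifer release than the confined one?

ΔV_u / ΔV_c ≈ 345

A = 50 mi² = 1.295 × 10^8 m²
Unconfined: ΔV_u = Sy × A × Δh = 0.3 × 1.295 × 10^8 × 11.4 = 4.429 × 10^8 m³
Confined: ΔV_c = S × A × Δh = 8.7 × 10^-4 × 1.295 × 10^8 × 11.4 = 1.284 × 10^6 m³
Ratio = ΔV_u / ΔV_c = Sy / S = 0.3 / 8.7 × 10^-4 = 344.8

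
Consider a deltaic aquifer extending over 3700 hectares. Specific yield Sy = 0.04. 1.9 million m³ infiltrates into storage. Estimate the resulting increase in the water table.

A = 3700 hectares = 3.7 × 10^7 m²
ΔV = 1.9 million m³ = 1.9 × 10^6 m³
Δh = ΔV / (Sy × A) = 1.9 × 10^6 m³ / (0.04 × 3.7 × 10^7 m²) = 1.284 m

Δh ≈ 1.28 m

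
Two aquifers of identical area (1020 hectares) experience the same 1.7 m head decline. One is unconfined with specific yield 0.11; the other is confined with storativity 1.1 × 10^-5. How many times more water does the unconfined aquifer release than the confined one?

ΔV_u / ΔV_c ≈ 10000

A = 1020 hectares = 1.02 × 10^7 m²
Unconfined: ΔV_u = Sy × A × Δh = 0.11 × 1.02 × 10^7 × 1.7 = 1.907 × 10^6 m³
Confined: ΔV_c = S × A × Δh = 1.1 × 10^-5 × 1.02 × 10^7 × 1.7 = 190.7 m³
Ratio = ΔV_u / ΔV_c = Sy / S = 0.11 / 1.1 × 10^-5 = 10000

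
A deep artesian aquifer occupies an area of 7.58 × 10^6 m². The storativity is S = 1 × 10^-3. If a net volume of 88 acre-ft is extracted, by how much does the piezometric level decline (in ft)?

Δh ≈ 47 ft

ΔV = 88 acre-ft = 1.085 × 10^5 m³
Δh = ΔV / (S × A) = 1.085 × 10^5 m³ / (0.001 × 7.58 × 10^6 m²) = 14.32 m
Δh = 14.32 m = 46.98 ft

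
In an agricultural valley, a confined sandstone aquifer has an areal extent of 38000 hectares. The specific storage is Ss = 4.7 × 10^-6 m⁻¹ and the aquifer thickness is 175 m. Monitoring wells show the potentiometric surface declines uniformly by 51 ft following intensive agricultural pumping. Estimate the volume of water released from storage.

ΔV ≈ 4.86 × 10^6 m³

S = Ss × b = 4.7 × 10^-6 m⁻¹ × 175 m = 8.225 × 10^-4
A = 38000 hectares = 3.8 × 10^8 m²
Δh = 51 ft = 15.54 m
ΔV = S × A × Δh = 8.225 × 10^-4 × 3.8 × 10^8 m² × 15.54 m = 4.859 × 10^6 m³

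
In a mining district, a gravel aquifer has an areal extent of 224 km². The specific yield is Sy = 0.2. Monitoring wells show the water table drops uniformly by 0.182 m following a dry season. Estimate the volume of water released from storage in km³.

A = 224 km² = 2.24 × 10^8 m²
ΔV = Sy × A × Δh = 0.2 × 2.24 × 10^8 m² × 0.182 m = 8.154 × 10^6 m³
ΔV = 8.154 × 10^6 m³ = 0.008154 km³

ΔV ≈ 0.00815 km³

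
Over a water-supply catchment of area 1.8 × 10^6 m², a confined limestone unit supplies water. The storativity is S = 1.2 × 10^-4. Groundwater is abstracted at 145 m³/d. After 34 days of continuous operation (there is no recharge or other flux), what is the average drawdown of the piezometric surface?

ΔV = Q × t = 145 m³/d × 34 d = 4930 m³
Δh = ΔV / (S × A) = 4930 / (1.2 × 10^-4 × 1.8 × 10^6) = 22.82 m

Δh ≈ 22.8 m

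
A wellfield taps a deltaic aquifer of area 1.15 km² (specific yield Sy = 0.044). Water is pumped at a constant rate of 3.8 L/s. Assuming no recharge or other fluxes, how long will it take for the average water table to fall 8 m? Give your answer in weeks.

t ≈ 176 weeks

A = 1.15 km² = 1.15 × 10^6 m²
ΔV = Sy × A × Δh = 0.044 × 1.15 × 10^6 × 8 = 4.048 × 10^5 m³
Q = 3.8 L/s = 328.3 m³/d
t = ΔV / Q = 4.048 × 10^5 m³ / 328.3 m³/d = 1233 d
t = 1233 d ≈ 176.1 weeks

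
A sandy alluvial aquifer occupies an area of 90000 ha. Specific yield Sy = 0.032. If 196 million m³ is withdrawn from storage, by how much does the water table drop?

Δh ≈ 6.81 m

A = 90000 ha = 9 × 10^8 m²
ΔV = 196 million m³ = 1.96 × 10^8 m³
Δh = ΔV / (Sy × A) = 1.96 × 10^8 m³ / (0.032 × 9 × 10^8 m²) = 6.806 m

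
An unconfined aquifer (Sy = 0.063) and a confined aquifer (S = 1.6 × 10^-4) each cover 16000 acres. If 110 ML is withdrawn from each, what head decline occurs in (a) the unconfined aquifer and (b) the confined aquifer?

A = 16000 acres = 6.475 × 10^7 m²
ΔV = 110 ML = 1.1 × 10^5 m³
Unconfined: Δh_u = ΔV/(Sy·A) = 1.1 × 10^5/(0.063 × 6.475 × 10^7) = 0.02697 m
Confined: Δh_c = ΔV/(S·A) = 1.1 × 10^5/(1.6 × 10^-4 × 6.475 × 10^7) = 10.62 m

Δh_u ≈ 0.027 m; Δh_c ≈ 10.6 m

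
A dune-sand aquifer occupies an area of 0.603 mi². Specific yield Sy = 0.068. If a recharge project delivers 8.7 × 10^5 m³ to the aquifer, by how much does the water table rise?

A = 0.603 mi² = 1.562 × 10^6 m²
Δh = ΔV / (Sy × A) = 8.7 × 10^5 m³ / (0.068 × 1.562 × 10^6 m²) = 8.192 m

Δh ≈ 8.19 m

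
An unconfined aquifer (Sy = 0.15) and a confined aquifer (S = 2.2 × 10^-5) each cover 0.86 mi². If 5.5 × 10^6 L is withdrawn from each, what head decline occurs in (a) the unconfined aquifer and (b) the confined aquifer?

A = 0.86 mi² = 2.227 × 10^6 m²
ΔV = 5.5 × 10^6 L = 5500 m³
Unconfined: Δh_u = ΔV/(Sy·A) = 5500/(0.15 × 2.227 × 10^6) = 0.01646 m
Confined: Δh_c = ΔV/(S·A) = 5500/(2.2 × 10^-5 × 2.227 × 10^6) = 112.2 m

Δh_u ≈ 0.0165 m; Δh_c ≈ 112 m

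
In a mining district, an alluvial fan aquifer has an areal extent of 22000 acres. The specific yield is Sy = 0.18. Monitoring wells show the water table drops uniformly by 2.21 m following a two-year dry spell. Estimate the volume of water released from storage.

ΔV ≈ 3.54 × 10^7 m³

A = 22000 acres = 8.903 × 10^7 m²
ΔV = Sy × A × Δh = 0.18 × 8.903 × 10^7 m² × 2.21 m = 3.542 × 10^7 m³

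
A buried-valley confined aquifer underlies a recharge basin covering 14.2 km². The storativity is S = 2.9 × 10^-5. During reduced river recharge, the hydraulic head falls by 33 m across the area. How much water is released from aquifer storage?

A = 14.2 km² = 1.42 × 10^7 m²
ΔV = S × A × Δh = 2.9 × 10^-5 × 1.42 × 10^7 m² × 33 m = 13590 m³

ΔV ≈ 13600 m³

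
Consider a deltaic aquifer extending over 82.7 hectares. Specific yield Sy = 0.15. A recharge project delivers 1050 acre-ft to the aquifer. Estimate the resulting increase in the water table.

A = 82.7 hectares = 8.27 × 10^5 m²
ΔV = 1050 acre-ft = 1.295 × 10^6 m³
Δh = ΔV / (Sy × A) = 1.295 × 10^6 m³ / (0.15 × 8.27 × 10^5 m²) = 10.44 m

Δh ≈ 10.4 m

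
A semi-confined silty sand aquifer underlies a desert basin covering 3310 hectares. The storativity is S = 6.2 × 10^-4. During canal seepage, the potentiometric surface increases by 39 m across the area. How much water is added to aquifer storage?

ΔV ≈ 8 × 10^5 m³

A = 3310 hectares = 3.31 × 10^7 m²
ΔV = S × A × Δh = 6.2 × 10^-4 × 3.31 × 10^7 m² × 39 m = 8.004 × 10^5 m³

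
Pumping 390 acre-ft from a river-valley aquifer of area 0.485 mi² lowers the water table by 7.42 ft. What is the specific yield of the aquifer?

Sy ≈ 0.17

A = 0.485 mi² = 1.256 × 10^6 m²
Δh = 7.42 ft = 2.262 m
ΔV = 390 acre-ft = 4.811 × 10^5 m³
Sy = ΔV / (A × Δh) = 4.811 × 10^5 m³ / (1.256 × 10^6 m² × 2.262 m) = 0.1693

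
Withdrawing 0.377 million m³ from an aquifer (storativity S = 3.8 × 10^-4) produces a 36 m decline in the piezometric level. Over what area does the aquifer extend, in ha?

ΔV = 0.377 million m³ = 3.77 × 10^5 m³
A = ΔV / (S × Δh) = 3.77 × 10^5 / (3.8 × 10^-4 × 36) = 2.756 × 10^7 m²
A = 2.756 × 10^7 m² = 2756 ha

A ≈ 2760 ha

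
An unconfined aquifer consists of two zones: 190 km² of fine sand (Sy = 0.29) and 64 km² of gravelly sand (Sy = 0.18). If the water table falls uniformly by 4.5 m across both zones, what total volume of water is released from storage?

ΔV ≈ 3 × 10^8 m³

A₁ = 190 km² = 1.9 × 10^8 m²; A₂ = 64 km² = 6.4 × 10^7 m²
ΔV₁ = 0.29 × 1.9 × 10^8 × 4.5 = 2.479 × 10^8 m³
ΔV₂ = 0.18 × 6.4 × 10^7 × 4.5 = 5.184 × 10^7 m³
ΔV = ΔV₁ + ΔV₂ = 2.998 × 10^8 m³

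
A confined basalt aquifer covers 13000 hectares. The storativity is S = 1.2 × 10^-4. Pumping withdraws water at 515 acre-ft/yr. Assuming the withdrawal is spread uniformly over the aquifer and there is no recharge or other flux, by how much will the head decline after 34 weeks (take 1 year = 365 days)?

A = 13000 hectares = 1.3 × 10^8 m²
Q = 515 acre-ft/yr = 1740 m³/d
t = 34 weeks = 238 d
ΔV = Q × t = 1740 m³/d × 238 d = 4.142 × 10^5 m³
Δh = ΔV / (S × A) = 4.142 × 10^5 / (1.2 × 10^-4 × 1.3 × 10^8) = 26.55 m

Δh ≈ 26.6 m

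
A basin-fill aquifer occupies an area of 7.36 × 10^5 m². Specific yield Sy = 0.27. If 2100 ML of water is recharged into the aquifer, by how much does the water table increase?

Δh ≈ 10.6 m

ΔV = 2100 ML = 2.1 × 10^6 m³
Δh = ΔV / (Sy × A) = 2.1 × 10^6 m³ / (0.27 × 7.36 × 10^5 m²) = 10.57 m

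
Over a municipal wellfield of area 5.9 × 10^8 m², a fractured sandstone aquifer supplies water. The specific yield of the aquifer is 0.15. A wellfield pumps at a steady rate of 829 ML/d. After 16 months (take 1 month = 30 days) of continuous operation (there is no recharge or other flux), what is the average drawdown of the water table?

Δh ≈ 4.5 m

Q = 829 ML/d = 8.29 × 10^5 m³/d
t = 16 months = 480 d
ΔV = Q × t = 8.29 × 10^5 m³/d × 480 d = 3.979 × 10^8 m³
Δh = ΔV / (Sy × A) = 3.979 × 10^8 / (0.15 × 5.9 × 10^8) = 4.496 m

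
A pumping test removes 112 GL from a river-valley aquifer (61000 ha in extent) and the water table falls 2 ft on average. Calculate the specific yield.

Sy ≈ 0.3

A = 61000 ha = 6.1 × 10^8 m²
Δh = 2 ft = 0.6096 m
ΔV = 112 GL = 1.12 × 10^8 m³
Sy = ΔV / (A × Δh) = 1.12 × 10^8 m³ / (6.1 × 10^8 m² × 0.6096 m) = 0.3012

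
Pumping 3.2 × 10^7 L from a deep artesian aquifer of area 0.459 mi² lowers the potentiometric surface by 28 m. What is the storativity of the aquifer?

A = 0.459 mi² = 1.189 × 10^6 m²
ΔV = 3.2 × 10^7 L = 32000 m³
S = ΔV / (A × Δh) = 32000 m³ / (1.189 × 10^6 m² × 28 m) = 9.613 × 10^-4

S ≈ 9.6 × 10^-4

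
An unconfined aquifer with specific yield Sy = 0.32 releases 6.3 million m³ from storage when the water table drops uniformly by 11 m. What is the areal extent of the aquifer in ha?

ΔV = 6.3 million m³ = 6.3 × 10^6 m³
A = ΔV / (Sy × Δh) = 6.3 × 10^6 / (0.32 × 11) = 1.79 × 10^6 m²
A = 1.79 × 10^6 m² = 179 ha

A ≈ 179 ha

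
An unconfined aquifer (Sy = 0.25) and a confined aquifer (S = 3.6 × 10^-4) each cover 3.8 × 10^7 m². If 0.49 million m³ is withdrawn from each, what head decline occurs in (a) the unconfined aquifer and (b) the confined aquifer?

Δh_u ≈ 0.0516 m; Δh_c ≈ 35.8 m

ΔV = 0.49 million m³ = 4.9 × 10^5 m³
Unconfined: Δh_u = ΔV/(Sy·A) = 4.9 × 10^5/(0.25 × 3.8 × 10^7) = 0.05158 m
Confined: Δh_c = ΔV/(S·A) = 4.9 × 10^5/(3.6 × 10^-4 × 3.8 × 10^7) = 35.82 m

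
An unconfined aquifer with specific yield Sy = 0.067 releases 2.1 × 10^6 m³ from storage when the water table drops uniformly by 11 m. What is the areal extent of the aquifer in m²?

A = ΔV / (Sy × Δh) = 2.1 × 10^6 / (0.067 × 11) = 2.849 × 10^6 m²

A ≈ 2.85 × 10^6 m²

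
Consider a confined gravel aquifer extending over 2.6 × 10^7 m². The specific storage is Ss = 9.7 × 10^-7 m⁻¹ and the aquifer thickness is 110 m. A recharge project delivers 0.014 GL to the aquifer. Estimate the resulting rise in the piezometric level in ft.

S = Ss × b = 9.7 × 10^-7 m⁻¹ × 110 m = 1.067 × 10^-4
ΔV = 0.014 GL = 14000 m³
Δh = ΔV / (S × A) = 14000 m³ / (1.067 × 10^-4 × 2.6 × 10^7 m²) = 5.046 m
Δh = 5.046 m = 16.56 ft

Δh ≈ 16.6 ft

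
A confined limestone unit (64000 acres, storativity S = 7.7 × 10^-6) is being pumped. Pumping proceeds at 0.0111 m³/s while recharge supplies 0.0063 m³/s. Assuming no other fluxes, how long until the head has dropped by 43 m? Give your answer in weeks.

A = 64000 acres = 2.59 × 10^8 m²
ΔV = S × A × Δh = 7.7 × 10^-6 × 2.59 × 10^8 × 43 = 85750 m³
Net withdrawal = 0.0111 − 0.0063 = 0.0048 m³/s = 414.7 m³/d
t = ΔV / Q = 85750 m³ / 414.7 m³/d = 206.8 d
t = 206.8 d ≈ 29.54 weeks

t ≈ 29.5 weeks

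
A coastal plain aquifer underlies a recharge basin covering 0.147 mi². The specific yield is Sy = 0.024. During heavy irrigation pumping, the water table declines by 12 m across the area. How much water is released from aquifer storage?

ΔV ≈ 1.1 × 10^5 m³

A = 0.147 mi² = 3.807 × 10^5 m²
ΔV = Sy × A × Δh = 0.024 × 3.807 × 10^5 m² × 12 m = 1.096 × 10^5 m³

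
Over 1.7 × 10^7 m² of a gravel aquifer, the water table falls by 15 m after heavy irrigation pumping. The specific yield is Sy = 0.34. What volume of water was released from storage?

ΔV = Sy × A × Δh = 0.34 × 1.7 × 10^7 m² × 15 m = 8.67 × 10^7 m³

ΔV ≈ 8.67 × 10^7 m³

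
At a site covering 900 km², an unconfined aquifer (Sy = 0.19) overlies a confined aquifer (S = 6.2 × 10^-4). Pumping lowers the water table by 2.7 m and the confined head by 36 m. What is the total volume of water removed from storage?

ΔV ≈ 4.82 × 10^8 m³

A = 900 km² = 9 × 10^8 m²
Unconfined: ΔV_u = Sy × A × Δh_u = 0.19 × 9 × 10^8 × 2.7 = 4.617 × 10^8 m³
Confined: ΔV_c = S × A × Δh_c = 6.2 × 10^-4 × 9 × 10^8 × 36 = 2.009 × 10^7 m³
Total ΔV = 4.617 × 10^8 + 2.009 × 10^7 = 4.818 × 10^8 m³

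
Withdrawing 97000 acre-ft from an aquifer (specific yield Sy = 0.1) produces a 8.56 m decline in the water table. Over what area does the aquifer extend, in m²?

ΔV = 97000 acre-ft = 1.196 × 10^8 m³
A = ΔV / (Sy × Δh) = 1.196 × 10^8 / (0.1 × 8.56) = 1.398 × 10^8 m²

A ≈ 1.4 × 10^8 m²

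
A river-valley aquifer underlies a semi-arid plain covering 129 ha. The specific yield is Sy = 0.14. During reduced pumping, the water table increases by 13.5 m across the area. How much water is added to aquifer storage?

ΔV ≈ 2.44 × 10^6 m³

A = 129 ha = 1.29 × 10^6 m²
ΔV = Sy × A × Δh = 0.14 × 1.29 × 10^6 m² × 13.5 m = 2.438 × 10^6 m³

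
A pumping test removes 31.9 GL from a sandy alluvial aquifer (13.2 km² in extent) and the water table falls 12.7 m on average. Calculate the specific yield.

Sy ≈ 0.19

A = 13.2 km² = 1.32 × 10^7 m²
ΔV = 31.9 GL = 3.19 × 10^7 m³
Sy = ΔV / (A × Δh) = 3.19 × 10^7 m³ / (1.32 × 10^7 m² × 12.7 m) = 0.1903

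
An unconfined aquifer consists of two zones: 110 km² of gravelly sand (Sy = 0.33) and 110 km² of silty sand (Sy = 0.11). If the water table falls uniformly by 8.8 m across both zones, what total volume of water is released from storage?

ΔV ≈ 4.26 × 10^8 m³

A₁ = 110 km² = 1.1 × 10^8 m²; A₂ = 110 km² = 1.1 × 10^8 m²
ΔV₁ = 0.33 × 1.1 × 10^8 × 8.8 = 3.194 × 10^8 m³
ΔV₂ = 0.11 × 1.1 × 10^8 × 8.8 = 1.065 × 10^8 m³
ΔV = ΔV₁ + ΔV₂ = 4.259 × 10^8 m³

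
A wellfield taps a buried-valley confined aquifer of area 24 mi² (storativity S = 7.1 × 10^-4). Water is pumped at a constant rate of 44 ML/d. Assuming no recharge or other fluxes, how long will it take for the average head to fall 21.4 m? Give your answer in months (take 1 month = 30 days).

t ≈ 0.715 months

A = 24 mi² = 6.216 × 10^7 m²
ΔV = S × A × Δh = 7.1 × 10^-4 × 6.216 × 10^7 × 21.4 = 9.445 × 10^5 m³
Q = 44 ML/d = 44000 m³/d
t = ΔV / Q = 9.445 × 10^5 m³ / 44000 m³/d = 21.46 d
t = 21.46 d ≈ 0.7155 months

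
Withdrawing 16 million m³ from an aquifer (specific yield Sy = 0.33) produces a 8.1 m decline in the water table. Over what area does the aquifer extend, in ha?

A ≈ 599 ha

ΔV = 16 million m³ = 1.6 × 10^7 m³
A = ΔV / (Sy × Δh) = 1.6 × 10^7 / (0.33 × 8.1) = 5.986 × 10^6 m²
A = 5.986 × 10^6 m² = 598.6 ha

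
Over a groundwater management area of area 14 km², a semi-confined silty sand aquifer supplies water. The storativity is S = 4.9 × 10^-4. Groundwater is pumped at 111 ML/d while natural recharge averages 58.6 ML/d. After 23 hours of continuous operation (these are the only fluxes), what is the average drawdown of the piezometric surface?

A = 14 km² = 1.4 × 10^7 m²
Net abstraction = 111 − 58.6 = 52.4 ML/d
Q_net = 52.4 ML/d = 52400 m³/d
t = 23 hours = 0.9583 d
ΔV = Q × t = 52400 m³/d × 0.9583 d = 50220 m³
Δh = ΔV / (S × A) = 50220 / (4.9 × 10^-4 × 1.4 × 10^7) = 7.32 m

Δh ≈ 7.32 m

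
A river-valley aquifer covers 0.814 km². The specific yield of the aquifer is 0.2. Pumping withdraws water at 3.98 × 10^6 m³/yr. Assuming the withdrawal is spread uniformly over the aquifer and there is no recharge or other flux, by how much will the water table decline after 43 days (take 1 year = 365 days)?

A = 0.814 km² = 8.14 × 10^5 m²
Q = 3.98 × 10^6 m³/yr = 10900 m³/d
ΔV = Q × t = 10900 m³/d × 43 d = 4.689 × 10^5 m³
Δh = ΔV / (Sy × A) = 4.689 × 10^5 / (0.2 × 8.14 × 10^5) = 2.88 m

Δh ≈ 2.88 m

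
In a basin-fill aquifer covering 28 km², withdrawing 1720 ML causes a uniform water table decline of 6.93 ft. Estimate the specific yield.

A = 28 km² = 2.8 × 10^7 m²
Δh = 6.93 ft = 2.112 m
ΔV = 1720 ML = 1.72 × 10^6 m³
Sy = ΔV / (A × Δh) = 1.72 × 10^6 m³ / (2.8 × 10^7 m² × 2.112 m) = 0.02908

Sy ≈ 0.029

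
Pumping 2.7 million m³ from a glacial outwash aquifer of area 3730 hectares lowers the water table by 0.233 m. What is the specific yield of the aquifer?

Sy ≈ 0.31

A = 3730 hectares = 3.73 × 10^7 m²
ΔV = 2.7 million m³ = 2.7 × 10^6 m³
Sy = ΔV / (A × Δh) = 2.7 × 10^6 m³ / (3.73 × 10^7 m² × 0.233 m) = 0.3107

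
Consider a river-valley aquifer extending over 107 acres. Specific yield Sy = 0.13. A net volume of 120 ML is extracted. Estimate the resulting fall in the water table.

Δh ≈ 2.13 m

A = 107 acres = 4.33 × 10^5 m²
ΔV = 120 ML = 1.2 × 10^5 m³
Δh = ΔV / (Sy × A) = 1.2 × 10^5 m³ / (0.13 × 4.33 × 10^5 m²) = 2.132 m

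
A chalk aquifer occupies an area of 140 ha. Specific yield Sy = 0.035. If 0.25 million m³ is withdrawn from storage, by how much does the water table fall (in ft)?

A = 140 ha = 1.4 × 10^6 m²
ΔV = 0.25 million m³ = 2.5 × 10^5 m³
Δh = ΔV / (Sy × A) = 2.5 × 10^5 m³ / (0.035 × 1.4 × 10^6 m²) = 5.102 m
Δh = 5.102 m = 16.74 ft

Δh ≈ 16.7 ft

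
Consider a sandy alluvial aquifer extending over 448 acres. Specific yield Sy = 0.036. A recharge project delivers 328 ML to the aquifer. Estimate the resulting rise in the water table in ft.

Δh ≈ 16.5 ft

A = 448 acres = 1.813 × 10^6 m²
ΔV = 328 ML = 3.28 × 10^5 m³
Δh = ΔV / (Sy × A) = 3.28 × 10^5 m³ / (0.036 × 1.813 × 10^6 m²) = 5.025 m
Δh = 5.025 m = 16.49 ft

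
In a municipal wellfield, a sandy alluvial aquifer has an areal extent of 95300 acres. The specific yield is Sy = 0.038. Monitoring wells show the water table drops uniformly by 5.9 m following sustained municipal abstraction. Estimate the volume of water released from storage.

ΔV ≈ 8.65 × 10^7 m³

A = 95300 acres = 3.857 × 10^8 m²
ΔV = Sy × A × Δh = 0.038 × 3.857 × 10^8 m² × 5.9 m = 8.647 × 10^7 m³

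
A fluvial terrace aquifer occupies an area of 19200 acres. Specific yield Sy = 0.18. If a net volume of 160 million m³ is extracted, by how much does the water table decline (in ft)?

Δh ≈ 37.5 ft

A = 19200 acres = 7.77 × 10^7 m²
ΔV = 160 million m³ = 1.6 × 10^8 m³
Δh = ΔV / (Sy × A) = 1.6 × 10^8 m³ / (0.18 × 7.77 × 10^7 m²) = 11.44 m
Δh = 11.44 m = 37.53 ft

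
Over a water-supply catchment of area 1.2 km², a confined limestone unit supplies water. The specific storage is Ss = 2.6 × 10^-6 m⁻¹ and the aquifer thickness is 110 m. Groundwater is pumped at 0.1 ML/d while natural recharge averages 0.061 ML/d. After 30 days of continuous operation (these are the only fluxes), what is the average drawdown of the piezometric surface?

Δh ≈ 3.41 m

S = Ss × b = 2.6 × 10^-6 m⁻¹ × 110 m = 2.86 × 10^-4
A = 1.2 km² = 1.2 × 10^6 m²
Net abstraction = 0.1 − 0.061 = 0.039 ML/d
Q_net = 0.039 ML/d = 39 m³/d
ΔV = Q × t = 39 m³/d × 30 d = 1170 m³
Δh = ΔV / (S × A) = 1170 / (2.86 × 10^-4 × 1.2 × 10^6) = 3.409 m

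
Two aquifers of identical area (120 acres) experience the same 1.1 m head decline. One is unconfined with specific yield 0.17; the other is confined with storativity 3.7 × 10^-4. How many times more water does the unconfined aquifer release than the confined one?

ΔV_u / ΔV_c ≈ 459

A = 120 acres = 4.856 × 10^5 m²
Unconfined: ΔV_u = Sy × A × Δh = 0.17 × 4.856 × 10^5 × 1.1 = 90810 m³
Confined: ΔV_c = S × A × Δh = 3.7 × 10^-4 × 4.856 × 10^5 × 1.1 = 197.6 m³
Ratio = ΔV_u / ΔV_c = Sy / S = 0.17 / 3.7 × 10^-4 = 459.5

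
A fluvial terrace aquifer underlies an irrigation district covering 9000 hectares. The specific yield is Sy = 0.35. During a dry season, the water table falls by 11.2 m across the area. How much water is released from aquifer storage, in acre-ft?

A = 9000 hectares = 9 × 10^7 m²
ΔV = Sy × A × Δh = 0.35 × 9 × 10^7 m² × 11.2 m = 3.528 × 10^8 m³
ΔV = 3.528 × 10^8 m³ = 2.86 × 10^5 acre-ft

ΔV ≈ 2.86 × 10^5 acre-ft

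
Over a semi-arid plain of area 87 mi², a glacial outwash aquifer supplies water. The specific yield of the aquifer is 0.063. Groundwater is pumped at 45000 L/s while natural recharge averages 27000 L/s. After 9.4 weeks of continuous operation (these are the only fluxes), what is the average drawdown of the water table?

Δh ≈ 7.21 m

A = 87 mi² = 2.253 × 10^8 m²
Net abstraction = 45000 − 27000 = 18000 L/s
Q_net = 18000 L/s = 1.555 × 10^6 m³/d
t = 9.4 weeks = 65.8 d
ΔV = Q × t = 1.555 × 10^6 m³/d × 65.8 d = 1.023 × 10^8 m³
Δh = ΔV / (Sy × A) = 1.023 × 10^8 / (0.063 × 2.253 × 10^8) = 7.209 m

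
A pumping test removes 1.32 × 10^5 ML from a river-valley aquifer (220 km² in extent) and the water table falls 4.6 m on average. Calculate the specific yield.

A = 220 km² = 2.2 × 10^8 m²
ΔV = 1.32 × 10^5 ML = 1.32 × 10^8 m³
Sy = ΔV / (A × Δh) = 1.32 × 10^8 m³ / (2.2 × 10^8 m² × 4.6 m) = 0.1304

Sy ≈ 0.13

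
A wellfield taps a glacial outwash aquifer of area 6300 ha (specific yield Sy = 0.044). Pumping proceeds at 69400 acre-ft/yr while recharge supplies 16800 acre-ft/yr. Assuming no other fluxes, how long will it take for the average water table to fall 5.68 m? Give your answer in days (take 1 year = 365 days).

A = 6300 ha = 6.3 × 10^7 m²
ΔV = Sy × A × Δh = 0.044 × 6.3 × 10^7 × 5.68 = 1.574 × 10^7 m³
Net withdrawal = 69400 − 16800 = 52600 acre-ft/yr = 1.778 × 10^5 m³/d
t = ΔV / Q = 1.574 × 10^7 m³ / 1.778 × 10^5 m³/d = 88.58 d

t ≈ 88.6 days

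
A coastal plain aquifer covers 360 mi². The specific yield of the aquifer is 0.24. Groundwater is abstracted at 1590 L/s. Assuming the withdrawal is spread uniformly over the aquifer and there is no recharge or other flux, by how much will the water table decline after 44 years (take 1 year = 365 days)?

Δh ≈ 9.86 m

A = 360 mi² = 9.324 × 10^8 m²
Q = 1590 L/s = 1.374 × 10^5 m³/d
t = 44 years = 16060 d
ΔV = Q × t = 1.374 × 10^5 m³/d × 16060 d = 2.206 × 10^9 m³
Δh = ΔV / (Sy × A) = 2.206 × 10^9 / (0.24 × 9.324 × 10^8) = 9.859 m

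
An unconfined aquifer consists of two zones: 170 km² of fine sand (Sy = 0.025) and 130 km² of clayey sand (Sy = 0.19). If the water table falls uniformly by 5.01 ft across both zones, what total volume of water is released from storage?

ΔV ≈ 4.42 × 10^7 m³

A₁ = 170 km² = 1.7 × 10^8 m²; A₂ = 130 km² = 1.3 × 10^8 m²
Δh = 5.01 ft = 1.527 m
ΔV₁ = 0.025 × 1.7 × 10^8 × 1.527 = 6.49 × 10^6 m³
ΔV₂ = 0.19 × 1.3 × 10^8 × 1.527 = 3.772 × 10^7 m³
ΔV = ΔV₁ + ΔV₂ = 4.421 × 10^7 m³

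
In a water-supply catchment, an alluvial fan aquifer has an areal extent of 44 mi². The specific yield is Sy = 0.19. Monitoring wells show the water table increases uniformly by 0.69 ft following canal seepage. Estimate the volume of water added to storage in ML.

A = 44 mi² = 1.14 × 10^8 m²
Δh = 0.69 ft = 0.2103 m
ΔV = Sy × A × Δh = 0.19 × 1.14 × 10^8 m² × 0.2103 m = 4.554 × 10^6 m³
ΔV = 4.554 × 10^6 m³ = 4554 ML

ΔV ≈ 4550 ML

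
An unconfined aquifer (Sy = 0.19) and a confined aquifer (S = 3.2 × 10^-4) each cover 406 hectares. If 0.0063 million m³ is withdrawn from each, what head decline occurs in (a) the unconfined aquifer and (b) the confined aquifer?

Δh_u ≈ 0.00817 m; Δh_c ≈ 4.85 m

A = 406 hectares = 4.06 × 10^6 m²
ΔV = 0.0063 million m³ = 6300 m³
Unconfined: Δh_u = ΔV/(Sy·A) = 6300/(0.19 × 4.06 × 10^6) = 0.008167 m
Confined: Δh_c = ΔV/(S·A) = 6300/(3.2 × 10^-4 × 4.06 × 10^6) = 4.849 m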